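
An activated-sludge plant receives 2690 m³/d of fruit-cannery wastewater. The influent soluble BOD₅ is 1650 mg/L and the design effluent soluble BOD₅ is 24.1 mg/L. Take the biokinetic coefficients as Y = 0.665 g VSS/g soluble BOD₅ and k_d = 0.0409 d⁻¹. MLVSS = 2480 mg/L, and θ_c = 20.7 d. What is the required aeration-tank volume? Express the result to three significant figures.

Steady-state biomass mass balance: V·X·(1 + k_d·θ_c) = Y·Q·(S₀ − S)·θ_c, so V = 0.665 × 2690 × (1650 − 24.1) × 20.7 / [2480 × (1 + 0.0409 × 20.7)] = 6.02×10^7 / 4580 = 13146 m³.

V ≈ 13100 m³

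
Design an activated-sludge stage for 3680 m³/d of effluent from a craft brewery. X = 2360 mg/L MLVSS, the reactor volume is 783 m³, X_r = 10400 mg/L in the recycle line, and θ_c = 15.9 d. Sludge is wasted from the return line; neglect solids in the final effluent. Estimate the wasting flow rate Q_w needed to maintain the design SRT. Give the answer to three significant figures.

Q_w ≈ 11.2 m³/d

θ_c = V·X/(Q_w·X_r) when wasting from the recycle, so Q_w = V·X/(θ_c·X_r) = 783.0 × 2360 / (15.9 × 10400) = 11.17 m³/d.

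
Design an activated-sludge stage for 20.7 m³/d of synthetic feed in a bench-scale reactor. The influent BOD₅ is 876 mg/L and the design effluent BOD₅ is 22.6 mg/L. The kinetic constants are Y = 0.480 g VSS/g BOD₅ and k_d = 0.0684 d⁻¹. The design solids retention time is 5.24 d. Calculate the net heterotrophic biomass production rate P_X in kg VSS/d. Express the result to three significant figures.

P_X ≈ 6.24 kg VSS/d

Y_obs = Y / (1 + k_d θ_c) = 0.480 / (1 + 0.0684 × 5.24) = 0.480 / 1.358 = 0.3534.
Substrate removed = Q·(S₀ − S) = 20.7 m³/d × (876 − 22.6) g/m³ = 1.77×10^4 g/d = 17.67 kg/d.
Net biomass production P_X = Y_obs × Q·(S₀ − S) = 0.3534 × 17.67 = 6.242 kg VSS/d.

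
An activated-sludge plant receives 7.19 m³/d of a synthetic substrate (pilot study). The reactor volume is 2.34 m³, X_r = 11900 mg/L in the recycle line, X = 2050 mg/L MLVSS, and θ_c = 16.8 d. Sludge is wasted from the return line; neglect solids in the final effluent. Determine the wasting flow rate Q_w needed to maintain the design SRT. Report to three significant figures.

Q_w ≈ 0.0240 m³/d

Q_w = (V·X)/(θ_c X_r) = 2.340 × 2050 / (16.8 × 11900) = 0.02399 m³/d.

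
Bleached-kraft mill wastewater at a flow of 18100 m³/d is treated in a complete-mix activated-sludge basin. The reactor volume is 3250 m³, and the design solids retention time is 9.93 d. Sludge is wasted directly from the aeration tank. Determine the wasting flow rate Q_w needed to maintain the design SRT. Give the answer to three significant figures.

Wasting from the aeration tank: Q_w = V / θ_c = 3250 / 9.93 = 327.3 m³/d.

Q_w ≈ 327 m³/d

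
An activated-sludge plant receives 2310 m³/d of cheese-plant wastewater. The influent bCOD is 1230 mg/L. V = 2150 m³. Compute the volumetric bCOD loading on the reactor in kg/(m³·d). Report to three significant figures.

Volumetric loading L_v = Q·S₀ / V = 2310 × 1230 g/m³ / 2150 m³ = 1322 g/(m³·d) = 1.322 kg bCOD/(m³·d).

L_v ≈ 1.32 kg bCOD/(m³·d)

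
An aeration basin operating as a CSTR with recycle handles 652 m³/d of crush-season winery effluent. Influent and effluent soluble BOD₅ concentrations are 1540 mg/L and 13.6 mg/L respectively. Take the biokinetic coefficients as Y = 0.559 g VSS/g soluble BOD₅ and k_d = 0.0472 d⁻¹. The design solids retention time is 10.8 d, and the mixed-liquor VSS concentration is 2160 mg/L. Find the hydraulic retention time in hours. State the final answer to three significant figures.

τ ≈ 67.8 h

Steady-state biomass mass balance: V·X·(1 + k_d·θ_c) = Y·Q·(S₀ − S)·θ_c, so V = 0.559 × 652 × (1540 − 13.6) × 10.8 / [2160 × (1 + 0.0472 × 10.8)] = 6.01×10^6 / 3261 = 1842 m³.
HRT = V/Q = 1842 m³ / 652 m³·d⁻¹ = 2.826 d × 24 = 67.82 h.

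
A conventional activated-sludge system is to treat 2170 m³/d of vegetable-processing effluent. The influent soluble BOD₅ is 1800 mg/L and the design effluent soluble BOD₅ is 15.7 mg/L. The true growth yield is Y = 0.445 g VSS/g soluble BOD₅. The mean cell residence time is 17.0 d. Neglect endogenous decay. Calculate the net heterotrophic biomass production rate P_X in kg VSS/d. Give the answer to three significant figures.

P_X ≈ 1720 kg VSS/d

With endogenous decay neglected, the observed yield equals the true yield: Y_obs = Y = 0.445 g VSS/g soluble BOD₅.
Q·(S₀ − S) = 2170 × (1800 − 15.7) × 10⁻³ = 3872 kg/d removed.
P_X = Y_obs · Q(S₀ − S) = 0.4450 × 3872 = 1723 kg VSS/d.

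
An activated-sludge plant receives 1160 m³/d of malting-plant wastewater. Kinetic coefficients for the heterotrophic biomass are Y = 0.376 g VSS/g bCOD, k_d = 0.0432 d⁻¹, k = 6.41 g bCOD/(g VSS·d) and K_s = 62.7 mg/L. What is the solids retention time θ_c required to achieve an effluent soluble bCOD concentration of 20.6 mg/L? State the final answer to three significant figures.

θ_c ≈ 1.81 d

At the target effluent, Y k S/(K_s+S) = 0.376×6.41×20.6/83.30 = 0.5960 d⁻¹.
Then 1/θ_c = μ − k_d = 0.5960 − 0.0432 = 0.5528 d⁻¹, giving θ_c = 1.809 d.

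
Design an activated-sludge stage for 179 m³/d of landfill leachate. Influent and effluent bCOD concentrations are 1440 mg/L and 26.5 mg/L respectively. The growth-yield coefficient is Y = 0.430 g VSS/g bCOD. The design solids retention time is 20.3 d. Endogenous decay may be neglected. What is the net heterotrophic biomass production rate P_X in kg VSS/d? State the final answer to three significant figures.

Since k_d ≈ 0, Y_obs = Y = 0.430 g VSS/g bCOD.
Q·(S₀ − S) = 179 × (1440 − 26.5) × 10⁻³ = 253.0 kg/d removed.
Net biomass production P_X = Y_obs × Q·(S₀ − S) = 0.4300 × 253.0 = 108.8 kg VSS/d.

P_X ≈ 109 kg VSS/d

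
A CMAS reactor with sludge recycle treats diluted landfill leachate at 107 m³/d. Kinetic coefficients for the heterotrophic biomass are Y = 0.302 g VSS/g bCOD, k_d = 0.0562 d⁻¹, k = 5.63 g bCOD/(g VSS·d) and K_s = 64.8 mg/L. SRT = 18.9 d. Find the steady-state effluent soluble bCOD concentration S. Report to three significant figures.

S ≈ 4.44 mg/L

Effluent substrate depends only on kinetics and SRT: S = K_s(1 + k_d θ_c) / [θ_c(Yk − k_d) − 1] = 64.8 × (1 + 0.0562 × 18.9) / [18.9 × (0.302 × 5.63 − 0.0562) − 1] = 133.6 / 30.07 = 4.444 mg/L.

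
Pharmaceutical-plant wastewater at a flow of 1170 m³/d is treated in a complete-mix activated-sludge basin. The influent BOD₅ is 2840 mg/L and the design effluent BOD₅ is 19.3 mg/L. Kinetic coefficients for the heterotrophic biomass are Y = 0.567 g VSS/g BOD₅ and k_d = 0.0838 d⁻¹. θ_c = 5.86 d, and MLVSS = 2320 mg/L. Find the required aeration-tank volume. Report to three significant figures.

V ≈ 3170 m³

Rearranging the biomass balance for a CMAS with decay, V = Y·Q·ΔS·θ_c / [X·(1+k_d θ_c)] = 0.567 × 1170 × (2840 − 19.3) × 5.86 / [2320 × (1 + 0.0838 × 5.86)] = 1.1×10^7 / 3459 = 3170 m³.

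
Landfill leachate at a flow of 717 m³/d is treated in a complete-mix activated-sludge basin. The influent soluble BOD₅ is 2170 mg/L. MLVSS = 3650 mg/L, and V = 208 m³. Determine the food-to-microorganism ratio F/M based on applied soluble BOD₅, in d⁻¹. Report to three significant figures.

F/M ≈ 2.05 d⁻¹

F/M = Q·S₀ / (V·X) = 717 × 2170 / (208.0 × 3650) = 2.049 g soluble BOD₅·(g VSS·d)⁻¹.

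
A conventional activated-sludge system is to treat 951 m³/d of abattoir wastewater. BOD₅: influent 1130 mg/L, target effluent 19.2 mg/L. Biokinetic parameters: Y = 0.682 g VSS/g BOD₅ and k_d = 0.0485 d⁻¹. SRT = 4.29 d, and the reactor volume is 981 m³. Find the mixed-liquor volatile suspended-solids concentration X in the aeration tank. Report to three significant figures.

From V·X·(1 + k_d·θ_c) = Y·Q·(S₀ − S)·θ_c: X = 0.682 × 951 × (1130 − 19.2) × 4.29 / [981 × (1 + 0.0485 × 4.29)] = 2608 mg/L.

X ≈ 2610 mg/L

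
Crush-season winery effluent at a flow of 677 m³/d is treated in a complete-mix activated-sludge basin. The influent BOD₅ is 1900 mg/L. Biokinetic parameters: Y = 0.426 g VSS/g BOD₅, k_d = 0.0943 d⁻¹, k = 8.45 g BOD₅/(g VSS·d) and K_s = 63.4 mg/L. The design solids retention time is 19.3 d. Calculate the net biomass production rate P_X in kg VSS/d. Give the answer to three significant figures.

Effluent substrate depends only on kinetics and SRT: S = K_s(1 + k_d θ_c) / [θ_c(Yk − k_d) − 1] = 63.4 × (1 + 0.0943 × 19.3) / [19.3 × (0.426 × 8.45 − 0.0943) − 1] = 178.8 / 66.65 = 2.682 mg/L.
Y_obs = Y / (1 + k_d θ_c) = 0.426 / (1 + 0.0943 × 19.3) = 0.426 / 2.820 = 0.1511.
ΔS = 1900 − 2.68 = 1897 mg/L, so the substrate removal rate is 677 × 1897/1000 = 1284 kg BOD₅/d.
Biomass produced: P_X = Y_obs·Q·ΔS = 0.1511 × 1284 ≈ 194.0 kg VSS/d.

P_X ≈ 194 kg VSS/d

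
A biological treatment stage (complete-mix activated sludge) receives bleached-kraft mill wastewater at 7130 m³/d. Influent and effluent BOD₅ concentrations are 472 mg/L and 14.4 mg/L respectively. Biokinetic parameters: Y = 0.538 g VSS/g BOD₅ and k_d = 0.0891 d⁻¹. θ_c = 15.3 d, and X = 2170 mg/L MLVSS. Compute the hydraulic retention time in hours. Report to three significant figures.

τ ≈ 17.6 h

From the SRT design equation V = Y Q (S₀−S) θ_c / [X (1 + k_d θ_c)] = 0.538 × 7130 × (472 − 14.4) × 15.3 / [2170 × (1 + 0.0891 × 15.3)] = 2.69×10^7 / 5128 = 5237 m³.
HRT = V/Q = 5237 m³ / 7130 m³·d⁻¹ = 0.7345 d × 24 = 17.63 h.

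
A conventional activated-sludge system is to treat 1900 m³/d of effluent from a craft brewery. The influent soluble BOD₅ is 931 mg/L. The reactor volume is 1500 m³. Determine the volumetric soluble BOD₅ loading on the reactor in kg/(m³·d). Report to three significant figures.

L_v ≈ 1.18 kg soluble BOD₅/(m³·d)

Volumetric loading L_v = Q·S₀ / V = 1900 × 931 g/m³ / 1500 m³ = 1179 g/(m³·d) = 1.179 kg soluble BOD₅/(m³·d).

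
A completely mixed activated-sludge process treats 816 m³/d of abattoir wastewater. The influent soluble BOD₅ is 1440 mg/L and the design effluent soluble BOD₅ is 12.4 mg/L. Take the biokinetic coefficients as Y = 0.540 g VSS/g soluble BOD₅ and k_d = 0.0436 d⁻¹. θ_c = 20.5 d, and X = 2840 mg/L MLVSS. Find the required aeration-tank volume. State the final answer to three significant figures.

Rearranging the biomass balance for a CMAS with decay, V = Y·Q·ΔS·θ_c / [X·(1+k_d θ_c)] = 0.540 × 816 × (1440 − 12.4) × 20.5 / [2840 × (1 + 0.0436 × 20.5)] = 1.29×10^7 / 5378 = 2398 m³.

V ≈ 2400 m³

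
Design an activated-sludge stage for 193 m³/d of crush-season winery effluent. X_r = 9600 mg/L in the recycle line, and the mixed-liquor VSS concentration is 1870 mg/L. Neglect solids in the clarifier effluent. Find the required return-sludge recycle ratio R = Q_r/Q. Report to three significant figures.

R ≈ 0.242

Solids balance on the clarifier gives (1+R)X = R·X_r, so R = X/(X_r − X) = 1870 / (9600 − 1870) = 0.2419.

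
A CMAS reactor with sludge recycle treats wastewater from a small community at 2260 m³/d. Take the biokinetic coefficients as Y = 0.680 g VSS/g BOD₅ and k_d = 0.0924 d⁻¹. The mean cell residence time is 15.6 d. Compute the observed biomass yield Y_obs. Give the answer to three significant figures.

Observed yield with endogenous decay: Y_obs = Y / (1 + k_d·θ_c) = 0.680 / (1 + 0.0924 × 15.6) = 0.680 / 2.441 = 0.2785 g VSS/g BOD₅.

Y_obs ≈ 0.279 g VSS/g BOD₅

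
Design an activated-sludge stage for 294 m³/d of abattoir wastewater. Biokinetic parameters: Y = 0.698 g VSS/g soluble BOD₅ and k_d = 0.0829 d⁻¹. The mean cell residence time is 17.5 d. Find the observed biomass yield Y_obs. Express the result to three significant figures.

Y_obs ≈ 0.285 g VSS/g soluble BOD₅

Correct the yield for decay: Y_obs = Y/(1 + k_d θ_c) = 0.698 / (1 + 0.0829 × 17.5) = 0.698 / 2.451 = 0.2848.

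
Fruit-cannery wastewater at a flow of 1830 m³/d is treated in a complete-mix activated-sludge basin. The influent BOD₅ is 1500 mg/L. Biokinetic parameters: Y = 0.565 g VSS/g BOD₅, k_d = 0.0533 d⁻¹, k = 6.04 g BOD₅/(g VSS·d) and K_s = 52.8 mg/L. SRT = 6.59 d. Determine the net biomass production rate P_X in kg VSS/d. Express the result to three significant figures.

For a completely mixed reactor with recycle the Lawrence–McCarty relation gives S = K_s·(1 + k_d·θ_c) / [θ_c·(Y·k − k_d) − 1] = 52.8 × (1 + 0.0533 × 6.59) / [6.59 × (0.565 × 6.04 − 0.0533) − 1] = 71.35 / 21.14 = 3.375 mg/L.
Observed yield with endogenous decay: Y_obs = Y / (1 + k_d·θ_c) = 0.565 / (1 + 0.0533 × 6.59) = 0.565 / 1.351 = 0.4181 g VSS/g BOD₅.
Q·(S₀ − S) = 1830 × (1500 − 3.38) × 10⁻³ = 2739 kg/d removed.
Biomass produced: P_X = Y_obs·Q·ΔS = 0.4181 × 2739 ≈ 1145 kg VSS/d.

P_X ≈ 1150 kg VSS/d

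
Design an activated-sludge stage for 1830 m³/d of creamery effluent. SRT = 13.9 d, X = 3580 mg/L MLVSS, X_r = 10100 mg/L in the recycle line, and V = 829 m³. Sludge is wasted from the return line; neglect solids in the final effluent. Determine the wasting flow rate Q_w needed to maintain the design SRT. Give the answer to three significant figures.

Q_w ≈ 21.1 m³/d

θ_c = V·X/(Q_w·X_r) when wasting from the recycle, so Q_w = V·X/(θ_c·X_r) = 829.0 × 3580 / (13.9 × 10100) = 21.14 m³/d.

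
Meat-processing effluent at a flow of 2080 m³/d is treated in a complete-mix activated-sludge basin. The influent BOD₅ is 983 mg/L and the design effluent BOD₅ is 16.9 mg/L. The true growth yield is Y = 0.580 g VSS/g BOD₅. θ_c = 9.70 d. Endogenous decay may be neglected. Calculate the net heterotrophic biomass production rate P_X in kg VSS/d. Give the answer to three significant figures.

P_X ≈ 1170 kg VSS/d

No decay correction is needed, so Y_obs = Y = 0.580.
Q·(S₀ − S) = 2080 × (983 − 16.9) × 10⁻³ = 2009 kg/d removed.
P_X = Y_obs · Q(S₀ − S) = 0.5800 × 2009 = 1166 kg VSS/d.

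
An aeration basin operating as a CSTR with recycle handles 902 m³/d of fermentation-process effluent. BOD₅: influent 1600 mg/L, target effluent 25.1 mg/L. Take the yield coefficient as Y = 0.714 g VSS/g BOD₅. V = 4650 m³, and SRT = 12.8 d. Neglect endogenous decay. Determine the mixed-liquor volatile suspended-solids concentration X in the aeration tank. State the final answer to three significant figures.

X ≈ 2790 mg/L

X = Y·Q·ΔS·θ_c / V = 0.714 × 902 × (1600 − 25.1) × 12.8 / 4650 = 2792 mg/L.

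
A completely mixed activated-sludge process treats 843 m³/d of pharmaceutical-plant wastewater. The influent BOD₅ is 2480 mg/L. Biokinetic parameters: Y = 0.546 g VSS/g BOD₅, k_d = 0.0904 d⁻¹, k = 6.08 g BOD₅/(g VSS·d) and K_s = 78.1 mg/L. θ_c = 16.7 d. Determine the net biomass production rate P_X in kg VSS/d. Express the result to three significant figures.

P_X ≈ 454 kg VSS/d

From the Monod/SRT balance for a CMAS, S = K_s·(1+k_d θ_c)/[θ_c·(Y k − k_d) − 1] = 78.1 × (1 + 0.0904 × 16.7) / [16.7 × (0.546 × 6.08 − 0.0904) − 1] = 196.0 / 52.93 = 3.703 mg/L.
Y_obs = Y / (1 + k_d θ_c) = 0.546 / (1 + 0.0904 × 16.7) = 0.546 / 2.510 = 0.2176.
Q·(S₀ − S) = 843 × (2480 − 3.70) × 10⁻³ = 2088 kg/d removed.
P_X = Y_obs · Q(S₀ − S) = 0.2176 × 2088 = 454.2 kg VSS/d.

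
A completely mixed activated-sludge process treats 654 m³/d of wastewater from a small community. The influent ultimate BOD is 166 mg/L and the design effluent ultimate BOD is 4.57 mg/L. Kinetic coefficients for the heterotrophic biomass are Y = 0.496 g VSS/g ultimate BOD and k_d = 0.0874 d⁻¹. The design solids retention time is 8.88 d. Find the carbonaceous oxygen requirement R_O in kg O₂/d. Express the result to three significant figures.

Observed yield with endogenous decay: Y_obs = Y / (1 + k_d·θ_c) = 0.496 / (1 + 0.0874 × 8.88) = 0.496 / 1.776 = 0.2793 g VSS/g ultimate BOD.
Mass of ultimate BOD removed per day: Q(S₀ − S) = 654 × 161.4 g/m³ = 105.6 kg/d.
Net sludge production P_X = 0.2793 × 105.6 = 29.48 kg VSS/d.
Carbonaceous O₂ demand = substrate oxidised − cell-mass equivalent = 105.6 − 1.42 × 29.48 = 63.71 kg O₂/d.

R_O ≈ 63.7 kg O₂/d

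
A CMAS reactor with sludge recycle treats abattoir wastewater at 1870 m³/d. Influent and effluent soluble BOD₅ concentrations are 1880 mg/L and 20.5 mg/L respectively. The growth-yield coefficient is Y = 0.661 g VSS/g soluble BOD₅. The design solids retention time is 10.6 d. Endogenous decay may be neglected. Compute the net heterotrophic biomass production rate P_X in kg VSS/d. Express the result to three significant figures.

Since k_d ≈ 0, Y_obs = Y = 0.661 g VSS/g soluble BOD₅.
ΔS = 1880 − 20.5 = 1860 mg/L, so the substrate removal rate is 1870 × 1860/1000 = 3477 kg soluble BOD₅/d.
Net biomass production P_X = Y_obs × Q·(S₀ − S) = 0.6610 × 3477 = 2298 kg VSS/d.

P_X ≈ 2300 kg VSS/d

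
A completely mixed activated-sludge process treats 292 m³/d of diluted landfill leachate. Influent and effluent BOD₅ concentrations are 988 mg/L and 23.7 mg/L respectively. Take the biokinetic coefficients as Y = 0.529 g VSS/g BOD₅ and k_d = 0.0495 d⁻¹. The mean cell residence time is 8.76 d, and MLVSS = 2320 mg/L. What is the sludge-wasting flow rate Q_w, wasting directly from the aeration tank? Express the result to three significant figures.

Q_w ≈ 44.8 m³/d

Rearranging the biomass balance for a CMAS with decay, V = Y·Q·ΔS·θ_c / [X·(1+k_d θ_c)] = 0.529 × 292 × (988 − 23.7) × 8.76 / [2320 × (1 + 0.0495 × 8.76)] = 1.3×10^6 / 3326 = 392.3 m³.
For wasting at MLVSS concentration, Q_w = V/θ_c = 392.3/8.76 = 44.78 m³/d.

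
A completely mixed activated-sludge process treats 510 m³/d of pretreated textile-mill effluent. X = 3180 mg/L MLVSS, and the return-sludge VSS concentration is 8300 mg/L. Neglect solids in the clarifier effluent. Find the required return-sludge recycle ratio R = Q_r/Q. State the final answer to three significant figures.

Solids balance on the clarifier gives (1+R)X = R·X_r, so R = X/(X_r − X) = 3180 / (8300 − 3180) = 0.6211.

R ≈ 0.621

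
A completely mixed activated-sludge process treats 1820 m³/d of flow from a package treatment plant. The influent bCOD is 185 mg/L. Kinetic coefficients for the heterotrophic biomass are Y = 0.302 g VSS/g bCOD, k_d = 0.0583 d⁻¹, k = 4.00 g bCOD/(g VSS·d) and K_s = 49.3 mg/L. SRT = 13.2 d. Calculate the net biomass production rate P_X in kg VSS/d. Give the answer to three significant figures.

P_X ≈ 55.6 kg VSS/d

From the Monod/SRT balance for a CMAS, S = K_s·(1+k_d θ_c)/[θ_c·(Y k − k_d) − 1] = 49.3 × (1 + 0.0583 × 13.2) / [13.2 × (0.302 × 4.00 − 0.0583) − 1] = 87.24 / 14.18 = 6.154 mg/L.
The observed yield is Y_obs = Y/(1 + k_d·θ_c) = 0.302 / (1 + 0.0583 × 13.2) = 0.302 / 1.770 = 0.1707 g VSS per g bCOD removed.
ΔS = 185 − 6.15 = 178.8 mg/L, so the substrate removal rate is 1820 × 178.8/1000 = 325.5 kg bCOD/d.
Biomass produced: P_X = Y_obs·Q·ΔS = 0.1707 × 325.5 ≈ 55.55 kg VSS/d.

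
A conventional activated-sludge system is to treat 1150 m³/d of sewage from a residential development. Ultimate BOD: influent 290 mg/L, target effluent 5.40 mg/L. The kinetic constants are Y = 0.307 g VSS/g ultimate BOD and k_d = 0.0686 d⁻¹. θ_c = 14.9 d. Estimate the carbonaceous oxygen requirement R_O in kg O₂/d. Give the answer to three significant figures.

R_O ≈ 257 kg O₂/d

The observed yield is Y_obs = Y/(1 + k_d·θ_c) = 0.307 / (1 + 0.0686 × 14.9) = 0.307 / 2.022 = 0.1518 g VSS per g ultimate BOD removed.
Substrate removed = Q·(S₀ − S) = 1150 m³/d × (290 − 5.40) g/m³ = 3.27×10^5 g/d = 327.3 kg/d.
Net sludge production P_X = 0.1518 × 327.3 = 49.69 kg VSS/d.
Carbonaceous O₂ demand = substrate oxidised − cell-mass equivalent = 327.3 − 1.42 × 49.69 = 256.7 kg O₂/d.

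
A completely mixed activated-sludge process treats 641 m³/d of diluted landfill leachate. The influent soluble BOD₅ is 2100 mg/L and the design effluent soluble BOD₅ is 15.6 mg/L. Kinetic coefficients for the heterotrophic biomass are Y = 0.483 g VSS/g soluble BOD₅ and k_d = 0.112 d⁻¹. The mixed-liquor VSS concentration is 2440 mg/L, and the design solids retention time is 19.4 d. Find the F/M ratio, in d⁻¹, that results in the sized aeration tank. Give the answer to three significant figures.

F/M ≈ 0.341 d⁻¹

Rearranging the biomass balance for a CMAS with decay, V = Y·Q·ΔS·θ_c / [X·(1+k_d θ_c)] = 0.483 × 641 × (2100 − 15.6) × 19.4 / [2440 × (1 + 0.112 × 19.4)] = 1.25×10^7 / 7742 = 1617 m³.
Food-to-microorganism ratio F/M = Q S₀ / (V X) = 641 × 2100 / (1617 × 2440) = 0.3411 d⁻¹.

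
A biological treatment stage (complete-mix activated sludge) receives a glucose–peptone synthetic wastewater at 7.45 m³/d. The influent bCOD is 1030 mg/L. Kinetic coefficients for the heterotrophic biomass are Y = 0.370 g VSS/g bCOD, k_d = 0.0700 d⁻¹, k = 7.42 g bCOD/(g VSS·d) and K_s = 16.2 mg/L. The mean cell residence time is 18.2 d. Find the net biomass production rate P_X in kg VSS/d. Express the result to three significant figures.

P_X ≈ 1.25 kg VSS/d

Effluent substrate depends only on kinetics and SRT: S = K_s(1 + k_d θ_c) / [θ_c(Yk − k_d) − 1] = 16.2 × (1 + 0.0700 × 18.2) / [18.2 × (0.370 × 7.42 − 0.0700) − 1] = 36.84 / 47.69 = 0.7724 mg/L.
Correct the yield for decay: Y_obs = Y/(1 + k_d θ_c) = 0.370 / (1 + 0.0700 × 18.2) = 0.370 / 2.274 = 0.1627.
ΔS = 1030 − 0.772 = 1029 mg/L, so the substrate removal rate is 7.45 × 1029/1000 = 7.668 kg bCOD/d.
So the net sludge growth is P_X = 0.1627 × 7.668 = 1.248 kg VSS/d.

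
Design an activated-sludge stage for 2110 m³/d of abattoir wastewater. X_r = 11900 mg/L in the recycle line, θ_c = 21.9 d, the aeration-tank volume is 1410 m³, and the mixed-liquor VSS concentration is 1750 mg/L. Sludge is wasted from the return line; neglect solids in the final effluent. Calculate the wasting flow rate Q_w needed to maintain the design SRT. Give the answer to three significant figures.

Q_w ≈ 9.47 m³/d

Q_w = (V·X)/(θ_c X_r) = 1410 × 1750 / (21.9 × 11900) = 9.468 m³/d.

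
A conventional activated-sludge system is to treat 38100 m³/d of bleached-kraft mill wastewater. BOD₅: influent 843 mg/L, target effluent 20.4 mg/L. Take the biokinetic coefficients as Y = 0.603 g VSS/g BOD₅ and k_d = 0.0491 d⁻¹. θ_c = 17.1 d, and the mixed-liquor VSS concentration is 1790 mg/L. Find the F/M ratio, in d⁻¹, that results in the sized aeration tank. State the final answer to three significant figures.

Rearranging the biomass balance for a CMAS with decay, V = Y·Q·ΔS·θ_c / [X·(1+k_d θ_c)] = 0.603 × 38100 × (843 − 20.4) × 17.1 / [1790 × (1 + 0.0491 × 17.1)] = 3.23×10^8 / 3293 = 98141 m³.
F/M = applied load / biomass = Q·S₀/(V·X) = 38100 × 843 / (98141 × 1790) = 0.1828 d⁻¹.

F/M ≈ 0.183 d⁻¹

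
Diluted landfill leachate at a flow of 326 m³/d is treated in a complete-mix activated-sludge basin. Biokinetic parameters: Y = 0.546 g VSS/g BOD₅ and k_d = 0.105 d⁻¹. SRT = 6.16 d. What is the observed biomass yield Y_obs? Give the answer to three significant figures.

Correct the yield for decay: Y_obs = Y/(1 + k_d θ_c) = 0.546 / (1 + 0.105 × 6.16) = 0.546 / 1.647 = 0.3316.

Y_obs ≈ 0.332 g VSS/g BOD₅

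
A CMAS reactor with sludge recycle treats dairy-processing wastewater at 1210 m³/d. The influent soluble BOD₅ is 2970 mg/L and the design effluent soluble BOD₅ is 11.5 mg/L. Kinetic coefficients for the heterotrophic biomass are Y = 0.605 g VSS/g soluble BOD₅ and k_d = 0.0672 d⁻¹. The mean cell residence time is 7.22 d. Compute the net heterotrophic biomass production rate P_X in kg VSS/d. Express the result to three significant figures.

Y_obs = Y / (1 + k_d θ_c) = 0.605 / (1 + 0.0672 × 7.22) = 0.605 / 1.485 = 0.4074.
Q·(S₀ − S) = 1210 × (2970 − 11.5) × 10⁻³ = 3580 kg/d removed.
So the net sludge growth is P_X = 0.4074 × 3580 = 1458 kg VSS/d.

P_X ≈ 1460 kg VSS/d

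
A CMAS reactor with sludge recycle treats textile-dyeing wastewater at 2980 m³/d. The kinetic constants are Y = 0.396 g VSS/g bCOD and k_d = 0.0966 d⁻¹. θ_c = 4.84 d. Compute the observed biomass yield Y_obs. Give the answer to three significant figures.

Y_obs ≈ 0.270 g VSS/g bCOD

Correct the yield for decay: Y_obs = Y/(1 + k_d θ_c) = 0.396 / (1 + 0.0966 × 4.84) = 0.396 / 1.468 = 0.2698.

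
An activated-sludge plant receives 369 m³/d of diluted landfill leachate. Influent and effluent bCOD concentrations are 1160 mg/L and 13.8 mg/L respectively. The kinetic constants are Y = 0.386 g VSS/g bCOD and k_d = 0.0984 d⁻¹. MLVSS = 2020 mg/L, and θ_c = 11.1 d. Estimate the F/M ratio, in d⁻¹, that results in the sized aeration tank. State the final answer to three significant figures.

F/M ≈ 0.494 d⁻¹

Rearranging the biomass balance for a CMAS with decay, V = Y·Q·ΔS·θ_c / [X·(1+k_d θ_c)] = 0.386 × 369 × (1160 − 13.8) × 11.1 / [2020 × (1 + 0.0984 × 11.1)] = 1.81×10^6 / 4226 = 428.8 m³.
Food-to-microorganism ratio F/M = Q S₀ / (V X) = 369 × 1160 / (428.8 × 2020) = 0.4942 d⁻¹.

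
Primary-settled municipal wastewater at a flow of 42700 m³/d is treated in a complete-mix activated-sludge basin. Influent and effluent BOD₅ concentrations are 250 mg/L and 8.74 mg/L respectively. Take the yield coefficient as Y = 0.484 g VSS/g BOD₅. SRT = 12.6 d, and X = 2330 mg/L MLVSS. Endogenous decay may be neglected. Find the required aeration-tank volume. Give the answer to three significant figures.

V ≈ 27000 m³

With k_d = 0 the design equation reduces to V = Y Q (S₀−S) θ_c / X = 0.484 × 42700 × (250 − 8.74) × 12.6 / 2330 = 26963 m³.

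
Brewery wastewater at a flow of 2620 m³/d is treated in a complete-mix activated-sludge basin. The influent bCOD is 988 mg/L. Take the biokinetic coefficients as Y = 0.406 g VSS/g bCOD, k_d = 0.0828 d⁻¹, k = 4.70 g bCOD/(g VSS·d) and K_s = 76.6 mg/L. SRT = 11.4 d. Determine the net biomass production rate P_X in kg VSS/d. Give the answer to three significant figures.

P_X ≈ 537 kg VSS/d

For a completely mixed reactor with recycle the Lawrence–McCarty relation gives S = K_s·(1 + k_d·θ_c) / [θ_c·(Y·k − k_d) − 1] = 76.6 × (1 + 0.0828 × 11.4) / [11.4 × (0.406 × 4.70 − 0.0828) − 1] = 148.9 / 19.81 = 7.517 mg/L.
The observed yield is Y_obs = Y/(1 + k_d·θ_c) = 0.406 / (1 + 0.0828 × 11.4) = 0.406 / 1.944 = 0.2089 g VSS per g bCOD removed.
Q·(S₀ − S) = 2620 × (988 − 7.52) × 10⁻³ = 2569 kg/d removed.
Net biomass production P_X = Y_obs × Q·(S₀ − S) = 0.2089 × 2569 = 536.5 kg VSS/d.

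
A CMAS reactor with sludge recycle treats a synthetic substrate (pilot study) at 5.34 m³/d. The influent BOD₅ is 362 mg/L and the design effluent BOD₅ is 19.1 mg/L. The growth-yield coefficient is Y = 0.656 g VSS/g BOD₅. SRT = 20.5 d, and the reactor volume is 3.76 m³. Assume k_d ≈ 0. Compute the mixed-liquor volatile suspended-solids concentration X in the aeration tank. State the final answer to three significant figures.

Without decay, X = Y Q (S₀−S) θ_c / V = 0.656 × 5.34 × (362 − 19.1) × 20.5 / 3.76 = 6549 mg/L.

X ≈ 6550 mg/L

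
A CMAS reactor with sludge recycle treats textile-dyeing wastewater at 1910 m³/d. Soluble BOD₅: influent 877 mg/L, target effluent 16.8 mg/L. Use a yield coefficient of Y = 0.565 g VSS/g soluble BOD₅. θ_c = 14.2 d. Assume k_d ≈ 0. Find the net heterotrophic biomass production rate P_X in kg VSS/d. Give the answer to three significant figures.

P_X ≈ 928 kg VSS/d

Since k_d ≈ 0, Y_obs = Y = 0.565 g VSS/g soluble BOD₅.
ΔS = 877 − 16.8 = 860.2 mg/L, so the substrate removal rate is 1910 × 860.2/1000 = 1643 kg soluble BOD₅/d.
So the net sludge growth is P_X = 0.5650 × 1643 = 928.3 kg VSS/d.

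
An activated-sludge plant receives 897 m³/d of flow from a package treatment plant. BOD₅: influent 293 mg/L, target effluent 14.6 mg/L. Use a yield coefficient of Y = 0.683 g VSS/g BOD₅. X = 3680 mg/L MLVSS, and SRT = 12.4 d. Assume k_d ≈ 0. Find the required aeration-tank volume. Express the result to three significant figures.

V·X = Y·Q·ΔS·θ_c gives V = 0.683 × 897 × (293 − 14.6) × 12.4 / 3680 = 574.7 m³.

V ≈ 575 m³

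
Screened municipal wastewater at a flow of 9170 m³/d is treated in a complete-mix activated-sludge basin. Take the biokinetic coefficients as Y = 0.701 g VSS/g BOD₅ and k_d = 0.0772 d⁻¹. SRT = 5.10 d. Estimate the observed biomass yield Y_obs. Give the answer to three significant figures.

Y_obs ≈ 0.503 g VSS/g BOD₅

Y_obs = Y / (1 + k_d θ_c) = 0.701 / (1 + 0.0772 × 5.10) = 0.701 / 1.394 = 0.5030.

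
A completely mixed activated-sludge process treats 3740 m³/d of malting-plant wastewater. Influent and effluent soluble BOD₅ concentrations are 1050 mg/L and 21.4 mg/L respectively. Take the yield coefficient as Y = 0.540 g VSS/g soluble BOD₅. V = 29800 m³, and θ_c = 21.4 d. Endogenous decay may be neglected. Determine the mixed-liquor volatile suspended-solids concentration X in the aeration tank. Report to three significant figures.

X ≈ 1490 mg/L

Without decay, X = Y Q (S₀−S) θ_c / V = 0.540 × 3740 × (1050 − 21.4) × 21.4 / 29800 = 1492 mg/L.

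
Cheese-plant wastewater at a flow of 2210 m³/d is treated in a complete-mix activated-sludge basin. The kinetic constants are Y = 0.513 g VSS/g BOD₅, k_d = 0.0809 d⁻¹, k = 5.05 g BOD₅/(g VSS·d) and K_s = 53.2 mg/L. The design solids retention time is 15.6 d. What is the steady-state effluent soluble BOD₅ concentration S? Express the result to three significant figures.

S ≈ 3.15 mg/L

Effluent substrate depends only on kinetics and SRT: S = K_s(1 + k_d θ_c) / [θ_c(Yk − k_d) − 1] = 53.2 × (1 + 0.0809 × 15.6) / [15.6 × (0.513 × 5.05 − 0.0809) − 1] = 120.3 / 38.15 = 3.154 mg/L.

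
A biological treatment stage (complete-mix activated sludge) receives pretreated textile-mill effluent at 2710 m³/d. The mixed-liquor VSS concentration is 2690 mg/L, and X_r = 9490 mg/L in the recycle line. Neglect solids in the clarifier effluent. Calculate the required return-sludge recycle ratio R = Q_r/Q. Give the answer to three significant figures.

R ≈ 0.396

R = Q_r/Q = X/(X_r − X) = 2690 / (9490 − 2690) = 0.3956.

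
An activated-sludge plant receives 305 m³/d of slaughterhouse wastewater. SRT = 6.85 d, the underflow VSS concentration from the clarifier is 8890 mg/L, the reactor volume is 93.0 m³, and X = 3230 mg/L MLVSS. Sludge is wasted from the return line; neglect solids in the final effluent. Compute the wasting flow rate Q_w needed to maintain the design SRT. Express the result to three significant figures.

Q_w ≈ 4.93 m³/d

Q_w = (V·X)/(θ_c X_r) = 93.00 × 3230 / (6.85 × 8890) = 4.933 m³/d.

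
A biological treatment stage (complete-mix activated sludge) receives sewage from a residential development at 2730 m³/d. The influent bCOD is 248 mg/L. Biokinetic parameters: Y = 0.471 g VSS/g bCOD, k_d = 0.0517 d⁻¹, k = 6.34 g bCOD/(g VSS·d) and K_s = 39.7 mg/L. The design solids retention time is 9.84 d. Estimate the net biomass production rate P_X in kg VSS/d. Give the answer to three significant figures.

Effluent substrate depends only on kinetics and SRT: S = K_s(1 + k_d θ_c) / [θ_c(Yk − k_d) − 1] = 39.7 × (1 + 0.0517 × 9.84) / [9.84 × (0.471 × 6.34 − 0.0517) − 1] = 59.90 / 27.87 = 2.149 mg/L.
The observed yield is Y_obs = Y/(1 + k_d·θ_c) = 0.471 / (1 + 0.0517 × 9.84) = 0.471 / 1.509 = 0.3122 g VSS per g bCOD removed.
Substrate removed = Q·(S₀ − S) = 2730 m³/d × (248 − 2.15) g/m³ = 6.71×10^5 g/d = 671.2 kg/d.
P_X = Y_obs · Q(S₀ − S) = 0.3122 × 671.2 = 209.5 kg VSS/d.

P_X ≈ 210 kg VSS/d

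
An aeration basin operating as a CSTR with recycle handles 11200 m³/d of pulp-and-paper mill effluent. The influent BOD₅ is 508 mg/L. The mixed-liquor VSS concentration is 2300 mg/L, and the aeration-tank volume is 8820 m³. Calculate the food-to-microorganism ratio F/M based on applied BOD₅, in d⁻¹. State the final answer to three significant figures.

F/M ≈ 0.280 d⁻¹

F/M = Q·S₀ / (V·X) = 11200 × 508 / (8820 × 2300) = 0.2805 g BOD₅·(g VSS·d)⁻¹.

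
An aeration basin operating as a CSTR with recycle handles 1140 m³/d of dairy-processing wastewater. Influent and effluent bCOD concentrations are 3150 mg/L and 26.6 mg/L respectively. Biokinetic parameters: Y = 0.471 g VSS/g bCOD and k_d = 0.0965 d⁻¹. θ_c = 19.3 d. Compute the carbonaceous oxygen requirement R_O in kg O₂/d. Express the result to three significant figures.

The observed yield is Y_obs = Y/(1 + k_d·θ_c) = 0.471 / (1 + 0.0965 × 19.3) = 0.471 / 2.862 = 0.1645 g VSS per g bCOD removed.
ΔS = 3150 − 26.6 = 3123 mg/L, so the substrate removal rate is 1140 × 3123/1000 = 3561 kg bCOD/d.
Biomass synthesised: P_X = Y_obs × 3561 = 585.9 kg VSS/d.
R_O = Q·(S₀ − S) − 1.42·P_X = 3561 − 1.42 × 585.9 = 2729 kg O₂/d.

R_O ≈ 2730 kg O₂/d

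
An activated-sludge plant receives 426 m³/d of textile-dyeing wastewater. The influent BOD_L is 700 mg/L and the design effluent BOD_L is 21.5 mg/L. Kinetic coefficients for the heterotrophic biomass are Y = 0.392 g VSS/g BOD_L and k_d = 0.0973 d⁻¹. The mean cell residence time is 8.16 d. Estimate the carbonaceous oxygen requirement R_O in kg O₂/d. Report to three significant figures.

Y_obs = Y / (1 + k_d θ_c) = 0.392 / (1 + 0.0973 × 8.16) = 0.392 / 1.794 = 0.2185.
ΔS = 700 − 21.5 = 678.5 mg/L, so the substrate removal rate is 426 × 678.5/1000 = 289.0 kg BOD_L/d.
Biomass synthesised: P_X = Y_obs × 289.0 = 63.16 kg VSS/d.
R_O = Q·ΔS − 1.42 P_X = 289.0 − 89.68 = 199.4 kg O₂/d.

R_O ≈ 199 kg O₂/d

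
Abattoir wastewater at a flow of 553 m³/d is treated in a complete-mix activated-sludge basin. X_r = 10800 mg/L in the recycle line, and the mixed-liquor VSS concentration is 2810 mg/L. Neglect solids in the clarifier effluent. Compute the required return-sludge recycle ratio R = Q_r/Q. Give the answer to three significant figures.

R ≈ 0.352

Mass balance around the secondary clarifier (neglecting effluent solids): R = X / (X_r − X) = 2810 / (10800 − 2810) = 0.3517.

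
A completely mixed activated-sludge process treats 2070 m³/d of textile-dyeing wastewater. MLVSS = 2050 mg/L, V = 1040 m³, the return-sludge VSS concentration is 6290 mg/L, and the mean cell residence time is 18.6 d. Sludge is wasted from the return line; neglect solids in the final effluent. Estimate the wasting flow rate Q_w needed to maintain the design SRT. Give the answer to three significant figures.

θ_c = V·X/(Q_w·X_r) when wasting from the recycle, so Q_w = V·X/(θ_c·X_r) = 1040 × 2050 / (18.6 × 6290) = 18.22 m³/d.

Q_w ≈ 18.2 m³/d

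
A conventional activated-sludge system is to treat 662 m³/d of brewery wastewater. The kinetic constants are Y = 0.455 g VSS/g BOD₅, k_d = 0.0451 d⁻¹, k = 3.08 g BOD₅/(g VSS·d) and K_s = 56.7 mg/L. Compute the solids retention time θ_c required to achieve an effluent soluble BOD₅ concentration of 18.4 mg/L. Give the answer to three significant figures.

At the target effluent, Y k S/(K_s+S) = 0.455×3.08×18.4/75.10 = 0.3434 d⁻¹.
θ_c = 1/(μ − k_d) = 1/(0.3434 − 0.0451) = 1/0.2983 = 3.353 d.

θ_c ≈ 3.35 d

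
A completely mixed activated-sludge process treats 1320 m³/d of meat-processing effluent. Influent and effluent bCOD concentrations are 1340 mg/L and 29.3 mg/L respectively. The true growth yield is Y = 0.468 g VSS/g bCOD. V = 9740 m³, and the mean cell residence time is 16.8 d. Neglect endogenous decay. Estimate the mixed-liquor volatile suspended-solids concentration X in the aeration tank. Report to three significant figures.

From V·X = Y·Q·(S₀ − S)·θ_c (decay neglected): X = 0.468 × 1320 × (1340 − 29.3) × 16.8 / 9740 = 1397 mg/L.

X ≈ 1400 mg/L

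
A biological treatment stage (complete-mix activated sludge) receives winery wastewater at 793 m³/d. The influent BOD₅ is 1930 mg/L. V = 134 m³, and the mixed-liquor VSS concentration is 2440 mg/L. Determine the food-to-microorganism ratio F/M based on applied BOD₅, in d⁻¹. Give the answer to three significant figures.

F/M ≈ 4.68 d⁻¹

Food-to-microorganism ratio F/M = Q S₀ / (V X) = 793 × 1930 / (134.0 × 2440) = 4.681 d⁻¹.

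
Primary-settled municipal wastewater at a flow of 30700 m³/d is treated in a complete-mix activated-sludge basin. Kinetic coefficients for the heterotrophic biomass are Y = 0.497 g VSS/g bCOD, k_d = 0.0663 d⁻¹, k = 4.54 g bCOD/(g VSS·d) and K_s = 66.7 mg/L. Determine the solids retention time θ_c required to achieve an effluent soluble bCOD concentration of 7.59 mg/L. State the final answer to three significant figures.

θ_c ≈ 6.09 d

Specific growth rate at S = 7.59 mg/L: μ = YkS/(K_s+S) = 0.497·4.54·7.59/(66.7+7.59) = 0.2305 d⁻¹.
Then 1/θ_c = μ − k_d = 0.2305 − 0.0663 = 0.1642 d⁻¹, giving θ_c = 6.089 d.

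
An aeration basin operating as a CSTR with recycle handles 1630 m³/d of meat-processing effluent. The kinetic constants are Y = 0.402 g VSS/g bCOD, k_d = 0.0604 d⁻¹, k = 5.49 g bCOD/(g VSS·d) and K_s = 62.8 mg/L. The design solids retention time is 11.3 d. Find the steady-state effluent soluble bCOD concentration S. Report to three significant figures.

S ≈ 4.54 mg/L

Effluent substrate depends only on kinetics and SRT: S = K_s(1 + k_d θ_c) / [θ_c(Yk − k_d) − 1] = 62.8 × (1 + 0.0604 × 11.3) / [11.3 × (0.402 × 5.49 − 0.0604) − 1] = 105.7 / 23.26 = 4.543 mg/L.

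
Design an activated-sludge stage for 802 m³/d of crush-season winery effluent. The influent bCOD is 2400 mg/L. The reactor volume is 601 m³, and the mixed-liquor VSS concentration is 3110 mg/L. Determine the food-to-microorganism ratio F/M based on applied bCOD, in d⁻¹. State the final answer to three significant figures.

F/M ≈ 1.03 d⁻¹

F/M = applied load / biomass = Q·S₀/(V·X) = 802 × 2400 / (601.0 × 3110) = 1.030 d⁻¹.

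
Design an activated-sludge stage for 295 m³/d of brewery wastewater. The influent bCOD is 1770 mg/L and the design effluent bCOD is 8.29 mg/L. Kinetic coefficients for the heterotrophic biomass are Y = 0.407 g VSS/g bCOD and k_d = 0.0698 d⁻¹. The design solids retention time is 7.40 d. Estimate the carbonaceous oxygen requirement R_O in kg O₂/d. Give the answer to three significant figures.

Correct the yield for decay: Y_obs = Y/(1 + k_d θ_c) = 0.407 / (1 + 0.0698 × 7.40) = 0.407 / 1.517 = 0.2684.
Q·(S₀ − S) = 295 × (1770 − 8.29) × 10⁻³ = 519.7 kg/d removed.
Net sludge production P_X = 0.2684 × 519.7 = 139.5 kg VSS/d.
R_O = Q·ΔS − 1.42 P_X = 519.7 − 198.1 = 321.6 kg O₂/d.

R_O ≈ 322 kg O₂/d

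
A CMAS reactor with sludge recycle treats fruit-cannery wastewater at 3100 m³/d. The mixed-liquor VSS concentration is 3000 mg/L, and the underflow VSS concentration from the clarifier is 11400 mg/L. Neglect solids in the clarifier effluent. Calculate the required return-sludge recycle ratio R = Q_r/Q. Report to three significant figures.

R = Q_r/Q = X/(X_r − X) = 3000 / (11400 − 3000) = 0.3571.

R ≈ 0.357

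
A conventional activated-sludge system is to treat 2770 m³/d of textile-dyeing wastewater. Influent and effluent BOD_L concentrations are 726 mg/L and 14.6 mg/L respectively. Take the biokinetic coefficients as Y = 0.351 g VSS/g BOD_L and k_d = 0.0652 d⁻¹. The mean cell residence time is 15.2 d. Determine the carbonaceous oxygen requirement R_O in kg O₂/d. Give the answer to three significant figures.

R_O ≈ 1480 kg O₂/d

Correct the yield for decay: Y_obs = Y/(1 + k_d θ_c) = 0.351 / (1 + 0.0652 × 15.2) = 0.351 / 1.991 = 0.1763.
Q·(S₀ − S) = 2770 × (726 − 14.6) × 10⁻³ = 1971 kg/d removed.
Net sludge production P_X = 0.1763 × 1971 = 347.4 kg VSS/d.
R_O = Q·ΔS − 1.42 P_X = 1971 − 493.3 = 1477 kg O₂/d.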